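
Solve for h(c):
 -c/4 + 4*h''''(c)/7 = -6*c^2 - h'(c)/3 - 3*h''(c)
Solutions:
 h(c) = C1 + C2*exp(21^(1/3)*c*(3 - 21^(1/3))/12)*sin(3^(1/6)*7^(1/3)*c*(7^(1/3) + 3^(2/3))/4) + C3*exp(21^(1/3)*c*(3 - 21^(1/3))/12)*cos(3^(1/6)*7^(1/3)*c*(7^(1/3) + 3^(2/3))/4) + C4*exp(-21^(1/3)*c*(3 - 21^(1/3))/6) - 6*c^3 + 1299*c^2/8 - 11691*c/4


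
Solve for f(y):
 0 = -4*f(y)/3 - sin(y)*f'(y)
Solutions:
 f(y) = C1*(cos(y) + 1)^(2/3)/(cos(y) - 1)^(2/3)


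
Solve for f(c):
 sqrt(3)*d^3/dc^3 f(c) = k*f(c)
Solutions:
 f(c) = C1*exp(3^(5/6)*c*k^(1/3)/3) + C2*exp(c*k^(1/3)*(-3^(5/6) + 3*3^(1/3)*I)/6) + C3*exp(-c*k^(1/3)*(3^(5/6) + 3*3^(1/3)*I)/6)


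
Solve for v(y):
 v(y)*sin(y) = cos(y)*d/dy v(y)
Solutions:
 v(y) = C1/cos(y)


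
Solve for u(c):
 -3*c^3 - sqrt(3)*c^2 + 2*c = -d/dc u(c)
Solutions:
 u(c) = C1 + 3*c^4/4 + sqrt(3)*c^3/3 - c^2


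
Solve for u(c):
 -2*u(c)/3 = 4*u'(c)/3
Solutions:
 u(c) = C1*exp(-c/2)


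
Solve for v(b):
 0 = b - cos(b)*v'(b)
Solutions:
 v(b) = C1 + Integral(b/cos(b), b)


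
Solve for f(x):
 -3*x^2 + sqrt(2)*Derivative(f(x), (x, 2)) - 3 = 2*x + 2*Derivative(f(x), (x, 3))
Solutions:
 f(x) = C1 + C2*x + C3*exp(sqrt(2)*x/2) + sqrt(2)*x^4/8 + x^3*(sqrt(2)/6 + 1) + x^2*(1 + 15*sqrt(2)/4)


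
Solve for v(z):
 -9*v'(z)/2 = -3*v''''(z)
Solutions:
 v(z) = C1 + C4*exp(2^(2/3)*3^(1/3)*z/2) + (C2*sin(2^(2/3)*3^(5/6)*z/4) + C3*cos(2^(2/3)*3^(5/6)*z/4))*exp(-2^(2/3)*3^(1/3)*z/4)


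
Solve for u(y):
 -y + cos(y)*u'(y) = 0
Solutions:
 u(y) = C1 + Integral(y/cos(y), y)


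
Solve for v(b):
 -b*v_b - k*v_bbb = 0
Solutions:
 v(b) = C1 + Integral(C2*airyai(b*(-1/k)^(1/3)) + C3*airybi(b*(-1/k)^(1/3)), b)


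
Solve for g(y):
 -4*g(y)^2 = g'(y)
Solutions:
 g(y) = 1/(C1 + 4*y)


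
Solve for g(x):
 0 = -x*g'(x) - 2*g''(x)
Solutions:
 g(x) = C1 + C2*erf(x/2)


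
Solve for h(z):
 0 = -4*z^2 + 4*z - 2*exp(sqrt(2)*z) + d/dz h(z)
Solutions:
 h(z) = C1 + 4*z^3/3 - 2*z^2 + sqrt(2)*exp(sqrt(2)*z)


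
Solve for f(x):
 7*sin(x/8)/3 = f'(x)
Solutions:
 f(x) = C1 - 56*cos(x/8)/3


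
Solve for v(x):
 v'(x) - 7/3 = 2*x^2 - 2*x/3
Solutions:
 v(x) = C1 + 2*x^3/3 - x^2/3 + 7*x/3


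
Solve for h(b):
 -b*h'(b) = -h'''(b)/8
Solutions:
 h(b) = C1 + Integral(C2*airyai(2*b) + C3*airybi(2*b), b)


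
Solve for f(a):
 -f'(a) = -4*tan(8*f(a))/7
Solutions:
 f(a) = -asin(C1*exp(32*a/7))/8 + pi/8
 f(a) = asin(C1*exp(32*a/7))/8


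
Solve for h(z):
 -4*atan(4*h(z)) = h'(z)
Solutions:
 Integral(1/atan(4*_y), (_y, h(z))) = C1 - 4*z


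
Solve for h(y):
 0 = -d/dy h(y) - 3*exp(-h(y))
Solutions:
 h(y) = log(C1 - 3*y)


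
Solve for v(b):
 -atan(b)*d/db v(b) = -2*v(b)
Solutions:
 v(b) = C1*exp(2*Integral(1/atan(b), b))


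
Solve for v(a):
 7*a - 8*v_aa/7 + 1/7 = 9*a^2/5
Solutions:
 v(a) = C1 + C2*a - 21*a^4/160 + 49*a^3/48 + a^2/16


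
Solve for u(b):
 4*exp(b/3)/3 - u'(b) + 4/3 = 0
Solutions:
 u(b) = C1 + 4*b/3 + 4*exp(b/3)


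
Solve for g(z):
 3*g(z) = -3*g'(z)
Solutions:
 g(z) = C1*exp(-z)


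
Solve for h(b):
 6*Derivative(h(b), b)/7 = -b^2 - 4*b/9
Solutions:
 h(b) = C1 - 7*b^3/18 - 7*b^2/27


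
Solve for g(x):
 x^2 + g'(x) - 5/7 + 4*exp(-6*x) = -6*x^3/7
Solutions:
 g(x) = C1 - 3*x^4/14 - x^3/3 + 5*x/7 + 2*exp(-6*x)/3


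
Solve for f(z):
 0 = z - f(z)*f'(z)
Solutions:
 f(z) = -sqrt(C1 + z^2)
 f(z) = sqrt(C1 + z^2)


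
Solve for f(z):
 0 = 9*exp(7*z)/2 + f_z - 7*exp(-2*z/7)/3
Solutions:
 f(z) = C1 - 9*exp(7*z)/14 - 49*exp(-2*z/7)/6


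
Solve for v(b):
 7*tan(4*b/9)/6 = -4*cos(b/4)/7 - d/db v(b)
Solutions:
 v(b) = C1 + 21*log(cos(4*b/9))/8 - 16*sin(b/4)/7


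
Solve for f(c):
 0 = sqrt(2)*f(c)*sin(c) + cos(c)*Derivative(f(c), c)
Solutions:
 f(c) = C1*cos(c)^(sqrt(2))


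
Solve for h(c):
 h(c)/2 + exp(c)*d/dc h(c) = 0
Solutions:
 h(c) = C1*exp(exp(-c)/2)


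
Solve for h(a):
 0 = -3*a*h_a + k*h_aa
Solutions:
 h(a) = C1 + C2*erf(sqrt(6)*a*sqrt(-1/k)/2)/sqrt(-1/k)


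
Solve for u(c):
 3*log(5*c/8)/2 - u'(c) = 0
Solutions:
 u(c) = C1 + 3*c*log(c)/2 - 9*c*log(2)/2 - 3*c/2 + 3*c*log(5)/2


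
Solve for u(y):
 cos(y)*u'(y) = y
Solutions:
 u(y) = C1 + Integral(y/cos(y), y)


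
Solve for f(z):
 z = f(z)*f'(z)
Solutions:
 f(z) = -sqrt(C1 + z^2)
 f(z) = sqrt(C1 + z^2)


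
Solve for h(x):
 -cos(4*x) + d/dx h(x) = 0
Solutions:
 h(x) = C1 + sin(4*x)/4


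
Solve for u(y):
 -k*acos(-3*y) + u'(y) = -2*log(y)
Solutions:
 u(y) = C1 + k*(y*acos(-3*y) + sqrt(1 - 9*y^2)/3) - 2*y*log(y) + 2*y


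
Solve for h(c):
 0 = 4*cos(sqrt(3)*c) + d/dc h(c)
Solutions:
 h(c) = C1 - 4*sqrt(3)*sin(sqrt(3)*c)/3


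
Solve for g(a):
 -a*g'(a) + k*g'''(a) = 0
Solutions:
 g(a) = C1 + Integral(C2*airyai(a*(1/k)^(1/3)) + C3*airybi(a*(1/k)^(1/3)), a)


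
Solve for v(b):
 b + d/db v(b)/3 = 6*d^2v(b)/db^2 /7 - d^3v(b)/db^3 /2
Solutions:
 v(b) = C1 + C2*exp(b*(18 - sqrt(30))/21) + C3*exp(b*(sqrt(30) + 18)/21) - 3*b^2/2 - 54*b/7


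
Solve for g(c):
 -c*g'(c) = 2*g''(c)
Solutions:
 g(c) = C1 + C2*erf(c/2)


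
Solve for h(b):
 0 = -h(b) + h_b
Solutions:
 h(b) = C1*exp(b)


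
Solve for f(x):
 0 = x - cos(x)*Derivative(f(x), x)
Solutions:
 f(x) = C1 + Integral(x/cos(x), x)


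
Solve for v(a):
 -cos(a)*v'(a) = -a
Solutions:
 v(a) = C1 + Integral(a/cos(a), a)


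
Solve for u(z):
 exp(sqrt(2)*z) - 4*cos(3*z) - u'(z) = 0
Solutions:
 u(z) = C1 + sqrt(2)*exp(sqrt(2)*z)/2 - 4*sin(3*z)/3


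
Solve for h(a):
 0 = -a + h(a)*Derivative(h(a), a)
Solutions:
 h(a) = -sqrt(C1 + a^2)
 h(a) = sqrt(C1 + a^2)


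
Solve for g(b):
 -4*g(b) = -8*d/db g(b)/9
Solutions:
 g(b) = C1*exp(9*b/2)


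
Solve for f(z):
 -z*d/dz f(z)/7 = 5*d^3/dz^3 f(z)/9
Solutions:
 f(z) = C1 + Integral(C2*airyai(-105^(2/3)*z/35) + C3*airybi(-105^(2/3)*z/35), z)


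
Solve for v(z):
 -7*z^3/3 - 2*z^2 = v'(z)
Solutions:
 v(z) = C1 - 7*z^4/12 - 2*z^3/3


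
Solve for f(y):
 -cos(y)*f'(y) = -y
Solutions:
 f(y) = C1 + Integral(y/cos(y), y)


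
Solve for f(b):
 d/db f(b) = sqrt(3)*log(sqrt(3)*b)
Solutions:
 f(b) = C1 + sqrt(3)*b*log(b) - sqrt(3)*b + sqrt(3)*b*log(3)/2


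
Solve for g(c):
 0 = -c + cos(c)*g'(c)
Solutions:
 g(c) = C1 + Integral(c/cos(c), c)


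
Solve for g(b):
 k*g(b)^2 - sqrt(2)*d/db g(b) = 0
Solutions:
 g(b) = -2/(C1 + sqrt(2)*b*k)


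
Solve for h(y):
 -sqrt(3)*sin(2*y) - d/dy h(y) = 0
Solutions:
 h(y) = C1 + sqrt(3)*cos(2*y)/2


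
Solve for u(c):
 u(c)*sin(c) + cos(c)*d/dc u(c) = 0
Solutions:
 u(c) = C1*cos(c)


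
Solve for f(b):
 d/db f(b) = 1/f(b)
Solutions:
 f(b) = -sqrt(C1 + 2*b)
 f(b) = sqrt(C1 + 2*b)


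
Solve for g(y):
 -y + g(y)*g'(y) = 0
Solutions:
 g(y) = -sqrt(C1 + y^2)
 g(y) = sqrt(C1 + y^2)


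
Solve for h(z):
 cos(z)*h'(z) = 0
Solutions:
 h(z) = C1


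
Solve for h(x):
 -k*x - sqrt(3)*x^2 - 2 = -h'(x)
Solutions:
 h(x) = C1 + k*x^2/2 + sqrt(3)*x^3/3 + 2*x


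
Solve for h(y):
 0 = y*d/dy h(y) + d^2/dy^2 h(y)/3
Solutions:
 h(y) = C1 + C2*erf(sqrt(6)*y/2)


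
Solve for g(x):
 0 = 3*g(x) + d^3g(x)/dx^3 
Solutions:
 g(x) = C3*exp(-3^(1/3)*x) + (C1*sin(3^(5/6)*x/2) + C2*cos(3^(5/6)*x/2))*exp(3^(1/3)*x/2)


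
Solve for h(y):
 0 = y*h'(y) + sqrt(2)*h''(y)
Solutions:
 h(y) = C1 + C2*erf(2^(1/4)*y/2)


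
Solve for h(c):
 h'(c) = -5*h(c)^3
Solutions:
 h(c) = -sqrt(2)*sqrt(-1/(C1 - 5*c))/2
 h(c) = sqrt(2)*sqrt(-1/(C1 - 5*c))/2


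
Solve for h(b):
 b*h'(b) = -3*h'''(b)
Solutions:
 h(b) = C1 + Integral(C2*airyai(-3^(2/3)*b/3) + C3*airybi(-3^(2/3)*b/3), b)


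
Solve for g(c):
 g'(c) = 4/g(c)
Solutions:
 g(c) = -sqrt(C1 + 8*c)
 g(c) = sqrt(C1 + 8*c)


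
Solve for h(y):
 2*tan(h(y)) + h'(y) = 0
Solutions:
 h(y) = pi - asin(C1*exp(-2*y))
 h(y) = asin(C1*exp(-2*y))


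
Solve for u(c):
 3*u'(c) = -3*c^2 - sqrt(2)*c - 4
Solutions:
 u(c) = C1 - c^3/3 - sqrt(2)*c^2/6 - 4*c/3


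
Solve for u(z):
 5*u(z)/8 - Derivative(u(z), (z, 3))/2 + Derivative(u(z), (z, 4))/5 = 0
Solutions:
 u(z) = C1*exp(z*(-sqrt(15)*sqrt(15 + 32*3^(2/3)/(sqrt(489) + 45)^(1/3) + 4*3^(1/3)*(sqrt(489) + 45)^(1/3)) + 15)/24)*sin(sqrt(30)*z*sqrt(-15 + 15*sqrt(15)/sqrt(15 + 32*3^(2/3)/(sqrt(489) + 45)^(1/3) + 4*3^(1/3)*(sqrt(489) + 45)^(1/3)) + 16*3^(2/3)/(sqrt(489) + 45)^(1/3) + 2*3^(1/3)*(sqrt(489) + 45)^(1/3))/24) + C2*exp(z*(-sqrt(15)*sqrt(15 + 32*3^(2/3)/(sqrt(489) + 45)^(1/3) + 4*3^(1/3)*(sqrt(489) + 45)^(1/3)) + 15)/24)*cos(sqrt(30)*z*sqrt(-15 + 15*sqrt(15)/sqrt(15 + 32*3^(2/3)/(sqrt(489) + 45)^(1/3) + 4*3^(1/3)*(sqrt(489) + 45)^(1/3)) + 16*3^(2/3)/(sqrt(489) + 45)^(1/3) + 2*3^(1/3)*(sqrt(489) + 45)^(1/3))/24) + C3*exp(z*(-sqrt(30)*sqrt(-2*3^(1/3)*(sqrt(489) + 45)^(1/3) - 16*3^(2/3)/(sqrt(489) + 45)^(1/3) + 15*sqrt(15)/sqrt(15 + 32*3^(2/3)/(sqrt(489) + 45)^(1/3) + 4*3^(1/3)*(sqrt(489) + 45)^(1/3)) + 15) + 15 + sqrt(15)*sqrt(15 + 32*3^(2/3)/(sqrt(489) + 45)^(1/3) + 4*3^(1/3)*(sqrt(489) + 45)^(1/3)))/24) + C4*exp(z*(sqrt(30)*sqrt(-2*3^(1/3)*(sqrt(489) + 45)^(1/3) - 16*3^(2/3)/(sqrt(489) + 45)^(1/3) + 15*sqrt(15)/sqrt(15 + 32*3^(2/3)/(sqrt(489) + 45)^(1/3) + 4*3^(1/3)*(sqrt(489) + 45)^(1/3)) + 15) + 15 + sqrt(15)*sqrt(15 + 32*3^(2/3)/(sqrt(489) + 45)^(1/3) + 4*3^(1/3)*(sqrt(489) + 45)^(1/3)))/24)


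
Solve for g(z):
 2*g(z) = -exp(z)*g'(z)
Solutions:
 g(z) = C1*exp(2*exp(-z))


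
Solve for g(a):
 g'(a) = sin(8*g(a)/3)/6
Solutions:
 -a/6 + 3*log(cos(8*g(a)/3) - 1)/16 - 3*log(cos(8*g(a)/3) + 1)/16 = C1


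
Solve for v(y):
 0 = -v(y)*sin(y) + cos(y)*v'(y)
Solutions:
 v(y) = C1/cos(y)


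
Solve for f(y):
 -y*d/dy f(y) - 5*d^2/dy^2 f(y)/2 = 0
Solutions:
 f(y) = C1 + C2*erf(sqrt(5)*y/5)


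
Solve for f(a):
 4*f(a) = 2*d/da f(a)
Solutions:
 f(a) = C1*exp(2*a)


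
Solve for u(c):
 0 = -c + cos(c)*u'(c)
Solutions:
 u(c) = C1 + Integral(c/cos(c), c)


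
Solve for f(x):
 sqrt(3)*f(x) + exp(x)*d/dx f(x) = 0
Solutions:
 f(x) = C1*exp(sqrt(3)*exp(-x))


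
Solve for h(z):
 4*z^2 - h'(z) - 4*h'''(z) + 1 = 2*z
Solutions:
 h(z) = C1 + C2*sin(z/2) + C3*cos(z/2) + 4*z^3/3 - z^2 - 31*z


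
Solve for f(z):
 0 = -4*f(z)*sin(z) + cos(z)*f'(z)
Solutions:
 f(z) = C1/cos(z)^4


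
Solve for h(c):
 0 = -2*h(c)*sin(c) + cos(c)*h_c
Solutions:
 h(c) = C1/cos(c)^2


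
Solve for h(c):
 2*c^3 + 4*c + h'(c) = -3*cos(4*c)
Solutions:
 h(c) = C1 - c^4/2 - 2*c^2 - 3*sin(4*c)/4


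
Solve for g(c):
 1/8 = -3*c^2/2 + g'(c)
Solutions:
 g(c) = C1 + c^3/2 + c/8


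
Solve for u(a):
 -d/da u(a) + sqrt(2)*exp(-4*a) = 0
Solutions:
 u(a) = C1 - sqrt(2)*exp(-4*a)/4


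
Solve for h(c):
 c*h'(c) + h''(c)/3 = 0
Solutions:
 h(c) = C1 + C2*erf(sqrt(6)*c/2)


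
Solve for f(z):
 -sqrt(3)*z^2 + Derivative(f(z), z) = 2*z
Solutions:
 f(z) = C1 + sqrt(3)*z^3/3 + z^2


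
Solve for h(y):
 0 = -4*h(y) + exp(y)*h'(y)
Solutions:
 h(y) = C1*exp(-4*exp(-y))


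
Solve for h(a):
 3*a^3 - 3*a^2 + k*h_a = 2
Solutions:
 h(a) = C1 - 3*a^4/(4*k) + a^3/k + 2*a/k


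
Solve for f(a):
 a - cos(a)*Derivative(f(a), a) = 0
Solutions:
 f(a) = C1 + Integral(a/cos(a), a)


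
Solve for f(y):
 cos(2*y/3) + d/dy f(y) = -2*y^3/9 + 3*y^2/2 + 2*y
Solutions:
 f(y) = C1 - y^4/18 + y^3/2 + y^2 - 3*sin(2*y/3)/2


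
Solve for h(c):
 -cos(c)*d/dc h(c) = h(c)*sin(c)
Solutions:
 h(c) = C1*cos(c)


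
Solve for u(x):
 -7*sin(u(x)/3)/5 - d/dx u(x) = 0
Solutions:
 7*x/5 + 3*log(cos(u(x)/3) - 1)/2 - 3*log(cos(u(x)/3) + 1)/2 = C1


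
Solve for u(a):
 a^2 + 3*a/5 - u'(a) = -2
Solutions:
 u(a) = C1 + a^3/3 + 3*a^2/10 + 2*a


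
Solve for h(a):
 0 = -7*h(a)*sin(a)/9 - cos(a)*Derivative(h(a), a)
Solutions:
 h(a) = C1*cos(a)^(7/9)


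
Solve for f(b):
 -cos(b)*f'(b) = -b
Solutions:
 f(b) = C1 + Integral(b/cos(b), b)


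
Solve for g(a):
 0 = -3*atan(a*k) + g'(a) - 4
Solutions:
 g(a) = C1 + 4*a + 3*Piecewise((a*atan(a*k) - log(a^2*k^2 + 1)/(2*k), Ne(k, 0)), (0, True))


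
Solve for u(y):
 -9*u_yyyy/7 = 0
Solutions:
 u(y) = C1 + C2*y + C3*y^2 + C4*y^3


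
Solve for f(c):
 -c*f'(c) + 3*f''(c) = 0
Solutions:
 f(c) = C1 + C2*erfi(sqrt(6)*c/6)


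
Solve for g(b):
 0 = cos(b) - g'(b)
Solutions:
 g(b) = C1 + sin(b)


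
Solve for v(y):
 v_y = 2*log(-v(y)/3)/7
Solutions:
 -7*Integral(1/(log(-_y) - log(3)), (_y, v(y)))/2 = C1 - y


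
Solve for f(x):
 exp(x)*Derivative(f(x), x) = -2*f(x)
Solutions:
 f(x) = C1*exp(2*exp(-x))


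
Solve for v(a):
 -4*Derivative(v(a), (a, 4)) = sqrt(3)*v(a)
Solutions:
 v(a) = (C1*sin(3^(1/8)*a/2) + C2*cos(3^(1/8)*a/2))*exp(-3^(1/8)*a/2) + (C3*sin(3^(1/8)*a/2) + C4*cos(3^(1/8)*a/2))*exp(3^(1/8)*a/2)


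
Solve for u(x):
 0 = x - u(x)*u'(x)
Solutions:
 u(x) = -sqrt(C1 + x^2)
 u(x) = sqrt(C1 + x^2)


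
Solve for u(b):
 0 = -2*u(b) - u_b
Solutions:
 u(b) = C1*exp(-2*b)


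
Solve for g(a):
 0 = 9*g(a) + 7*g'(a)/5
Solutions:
 g(a) = C1*exp(-45*a/7)


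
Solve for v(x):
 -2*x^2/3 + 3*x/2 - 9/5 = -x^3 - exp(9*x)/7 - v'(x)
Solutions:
 v(x) = C1 - x^4/4 + 2*x^3/9 - 3*x^2/4 + 9*x/5 - exp(9*x)/63


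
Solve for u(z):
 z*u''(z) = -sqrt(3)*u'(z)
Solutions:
 u(z) = C1 + C2*z^(1 - sqrt(3))


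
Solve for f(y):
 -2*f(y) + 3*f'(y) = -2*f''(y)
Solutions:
 f(y) = C1*exp(-2*y) + C2*exp(y/2)


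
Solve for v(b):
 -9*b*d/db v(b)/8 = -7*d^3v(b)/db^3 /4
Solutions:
 v(b) = C1 + Integral(C2*airyai(42^(2/3)*b/14) + C3*airybi(42^(2/3)*b/14), b)


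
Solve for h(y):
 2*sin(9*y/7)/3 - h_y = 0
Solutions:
 h(y) = C1 - 14*cos(9*y/7)/27


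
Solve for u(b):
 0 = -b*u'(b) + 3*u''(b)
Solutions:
 u(b) = C1 + C2*erfi(sqrt(6)*b/6)


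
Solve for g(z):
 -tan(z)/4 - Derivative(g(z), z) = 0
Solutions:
 g(z) = C1 + log(cos(z))/4


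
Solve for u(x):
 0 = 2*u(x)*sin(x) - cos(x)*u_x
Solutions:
 u(x) = C1/cos(x)^2


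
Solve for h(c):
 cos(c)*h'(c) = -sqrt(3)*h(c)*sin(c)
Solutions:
 h(c) = C1*cos(c)^(sqrt(3))


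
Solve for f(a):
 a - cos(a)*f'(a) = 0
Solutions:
 f(a) = C1 + Integral(a/cos(a), a)


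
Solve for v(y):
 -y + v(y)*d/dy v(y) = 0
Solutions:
 v(y) = -sqrt(C1 + y^2)
 v(y) = sqrt(C1 + y^2)


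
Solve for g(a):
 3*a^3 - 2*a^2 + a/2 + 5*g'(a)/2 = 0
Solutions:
 g(a) = C1 - 3*a^4/10 + 4*a^3/15 - a^2/10


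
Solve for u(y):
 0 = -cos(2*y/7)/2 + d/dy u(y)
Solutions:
 u(y) = C1 + 7*sin(2*y/7)/4


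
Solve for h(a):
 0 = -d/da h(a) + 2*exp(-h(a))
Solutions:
 h(a) = log(C1 + 2*a)


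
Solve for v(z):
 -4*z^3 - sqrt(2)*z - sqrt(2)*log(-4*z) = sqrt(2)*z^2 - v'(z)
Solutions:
 v(z) = C1 + z^4 + sqrt(2)*z^3/3 + sqrt(2)*z^2/2 + sqrt(2)*z*log(-z) + sqrt(2)*z*(-1 + 2*log(2))


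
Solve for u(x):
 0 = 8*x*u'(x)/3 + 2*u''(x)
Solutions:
 u(x) = C1 + C2*erf(sqrt(6)*x/3)


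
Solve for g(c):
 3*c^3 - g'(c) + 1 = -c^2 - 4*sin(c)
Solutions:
 g(c) = C1 + 3*c^4/4 + c^3/3 + c - 4*cos(c)


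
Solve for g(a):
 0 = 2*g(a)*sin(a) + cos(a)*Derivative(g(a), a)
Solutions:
 g(a) = C1*cos(a)^2


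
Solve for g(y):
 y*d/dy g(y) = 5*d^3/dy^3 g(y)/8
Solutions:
 g(y) = C1 + Integral(C2*airyai(2*5^(2/3)*y/5) + C3*airybi(2*5^(2/3)*y/5), y)


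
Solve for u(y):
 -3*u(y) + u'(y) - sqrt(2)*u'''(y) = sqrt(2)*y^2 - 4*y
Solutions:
 u(y) = C1*exp(y*(2*2^(1/6)*3^(2/3)/(2*sqrt(3)*sqrt(243/2 - sqrt(2)) + 27*sqrt(2))^(1/3) + 6^(1/3)*(2*sqrt(3)*sqrt(243/2 - sqrt(2)) + 27*sqrt(2))^(1/3))/12)*sin(sqrt(3)*y*(-6*2^(1/6)/(2*sqrt(6561/2 - 27*sqrt(2)) + 81*sqrt(2))^(1/3) + 2^(1/3)*(2*sqrt(6561/2 - 27*sqrt(2)) + 81*sqrt(2))^(1/3))/12) + C2*exp(y*(2*2^(1/6)*3^(2/3)/(2*sqrt(3)*sqrt(243/2 - sqrt(2)) + 27*sqrt(2))^(1/3) + 6^(1/3)*(2*sqrt(3)*sqrt(243/2 - sqrt(2)) + 27*sqrt(2))^(1/3))/12)*cos(sqrt(3)*y*(-6*2^(1/6)/(2*sqrt(6561/2 - 27*sqrt(2)) + 81*sqrt(2))^(1/3) + 2^(1/3)*(2*sqrt(6561/2 - 27*sqrt(2)) + 81*sqrt(2))^(1/3))/12) + C3*exp(-y*(2*2^(1/6)*3^(2/3)/(2*sqrt(3)*sqrt(243/2 - sqrt(2)) + 27*sqrt(2))^(1/3) + 6^(1/3)*(2*sqrt(3)*sqrt(243/2 - sqrt(2)) + 27*sqrt(2))^(1/3))/6) - sqrt(2)*y^2/3 - 2*sqrt(2)*y/9 + 4*y/3 - 2*sqrt(2)/27 + 4/9


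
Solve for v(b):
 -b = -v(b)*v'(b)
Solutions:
 v(b) = -sqrt(C1 + b^2)
 v(b) = sqrt(C1 + b^2)


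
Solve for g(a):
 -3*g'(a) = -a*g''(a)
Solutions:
 g(a) = C1 + C2*a^4


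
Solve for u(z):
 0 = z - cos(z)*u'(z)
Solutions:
 u(z) = C1 + Integral(z/cos(z), z)


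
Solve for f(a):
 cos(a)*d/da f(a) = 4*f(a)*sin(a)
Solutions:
 f(a) = C1/cos(a)^4


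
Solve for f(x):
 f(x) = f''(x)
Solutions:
 f(x) = C1*exp(-x) + C2*exp(x)


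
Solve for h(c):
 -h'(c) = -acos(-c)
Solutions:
 h(c) = C1 + c*acos(-c) + sqrt(1 - c^2)


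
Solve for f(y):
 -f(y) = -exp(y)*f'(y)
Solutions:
 f(y) = C1*exp(-exp(-y))


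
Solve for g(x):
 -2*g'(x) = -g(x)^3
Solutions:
 g(x) = -sqrt(-1/(C1 + x))
 g(x) = sqrt(-1/(C1 + x))


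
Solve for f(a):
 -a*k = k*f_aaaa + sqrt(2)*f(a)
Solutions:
 f(a) = C1*exp(-2^(1/8)*a*(-1/k)^(1/4)) + C2*exp(2^(1/8)*a*(-1/k)^(1/4)) + C3*exp(-2^(1/8)*I*a*(-1/k)^(1/4)) + C4*exp(2^(1/8)*I*a*(-1/k)^(1/4)) - sqrt(2)*a*k/2


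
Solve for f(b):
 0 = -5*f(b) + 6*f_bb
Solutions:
 f(b) = C1*exp(-sqrt(30)*b/6) + C2*exp(sqrt(30)*b/6)


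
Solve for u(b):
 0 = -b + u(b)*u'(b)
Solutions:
 u(b) = -sqrt(C1 + b^2)
 u(b) = sqrt(C1 + b^2)


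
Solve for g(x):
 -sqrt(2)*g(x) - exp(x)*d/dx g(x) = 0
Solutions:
 g(x) = C1*exp(sqrt(2)*exp(-x))


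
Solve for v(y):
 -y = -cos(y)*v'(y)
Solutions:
 v(y) = C1 + Integral(y/cos(y), y)


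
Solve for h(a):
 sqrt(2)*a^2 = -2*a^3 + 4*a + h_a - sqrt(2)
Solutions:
 h(a) = C1 + a^4/2 + sqrt(2)*a^3/3 - 2*a^2 + sqrt(2)*a


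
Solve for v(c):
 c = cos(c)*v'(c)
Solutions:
 v(c) = C1 + Integral(c/cos(c), c)


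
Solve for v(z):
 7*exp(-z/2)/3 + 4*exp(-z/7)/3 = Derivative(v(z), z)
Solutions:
 v(z) = C1 - 14*exp(-z/2)/3 - 28*exp(-z/7)/3


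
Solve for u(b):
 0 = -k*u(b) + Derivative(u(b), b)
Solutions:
 u(b) = C1*exp(b*k)


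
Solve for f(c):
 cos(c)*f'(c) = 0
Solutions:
 f(c) = C1


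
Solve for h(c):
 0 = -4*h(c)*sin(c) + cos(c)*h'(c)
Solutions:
 h(c) = C1/cos(c)^4


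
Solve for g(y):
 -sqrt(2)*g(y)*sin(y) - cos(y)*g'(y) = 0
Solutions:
 g(y) = C1*cos(y)^(sqrt(2))


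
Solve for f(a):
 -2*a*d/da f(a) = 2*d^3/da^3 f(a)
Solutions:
 f(a) = C1 + Integral(C2*airyai(-a) + C3*airybi(-a), a)


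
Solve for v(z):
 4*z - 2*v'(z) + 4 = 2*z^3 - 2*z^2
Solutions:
 v(z) = C1 - z^4/4 + z^3/3 + z^2 + 2*z


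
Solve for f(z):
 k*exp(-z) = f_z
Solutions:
 f(z) = C1 - k*exp(-z)


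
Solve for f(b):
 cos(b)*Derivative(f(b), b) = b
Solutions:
 f(b) = C1 + Integral(b/cos(b), b)


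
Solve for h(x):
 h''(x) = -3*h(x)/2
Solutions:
 h(x) = C1*sin(sqrt(6)*x/2) + C2*cos(sqrt(6)*x/2)


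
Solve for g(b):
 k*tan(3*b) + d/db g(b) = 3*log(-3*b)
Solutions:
 g(b) = C1 + 3*b*log(-b) - 3*b + 3*b*log(3) + k*log(cos(3*b))/3


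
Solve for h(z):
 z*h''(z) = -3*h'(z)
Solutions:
 h(z) = C1 + C2/z^2


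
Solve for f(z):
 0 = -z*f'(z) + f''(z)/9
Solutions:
 f(z) = C1 + C2*erfi(3*sqrt(2)*z/2)


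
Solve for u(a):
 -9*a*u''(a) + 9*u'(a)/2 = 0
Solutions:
 u(a) = C1 + C2*a^(3/2)


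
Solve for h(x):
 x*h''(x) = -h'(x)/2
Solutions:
 h(x) = C1 + C2*sqrt(x)


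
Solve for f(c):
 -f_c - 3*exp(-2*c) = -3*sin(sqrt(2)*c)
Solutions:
 f(c) = C1 - 3*sqrt(2)*cos(sqrt(2)*c)/2 + 3*exp(-2*c)/2


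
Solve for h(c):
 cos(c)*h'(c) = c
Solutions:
 h(c) = C1 + Integral(c/cos(c), c)


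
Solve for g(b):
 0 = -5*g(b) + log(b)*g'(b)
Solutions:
 g(b) = C1*exp(5*li(b))


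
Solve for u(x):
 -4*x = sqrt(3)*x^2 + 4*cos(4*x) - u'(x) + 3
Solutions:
 u(x) = C1 + sqrt(3)*x^3/3 + 2*x^2 + 3*x + sin(4*x)


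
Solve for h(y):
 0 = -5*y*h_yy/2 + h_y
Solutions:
 h(y) = C1 + C2*y^(7/5)


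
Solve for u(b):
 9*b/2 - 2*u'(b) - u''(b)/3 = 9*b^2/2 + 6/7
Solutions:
 u(b) = C1 + C2*exp(-6*b) - 3*b^3/4 + 3*b^2/2 - 13*b/14


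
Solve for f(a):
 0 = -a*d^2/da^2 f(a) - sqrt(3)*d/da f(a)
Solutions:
 f(a) = C1 + C2*a^(1 - sqrt(3))


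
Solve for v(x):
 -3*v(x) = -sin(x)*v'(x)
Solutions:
 v(x) = C1*(cos(x) - 1)^(3/2)/(cos(x) + 1)^(3/2)


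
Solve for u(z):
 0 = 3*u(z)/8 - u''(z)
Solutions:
 u(z) = C1*exp(-sqrt(6)*z/4) + C2*exp(sqrt(6)*z/4)


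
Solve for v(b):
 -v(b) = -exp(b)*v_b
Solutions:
 v(b) = C1*exp(-exp(-b))


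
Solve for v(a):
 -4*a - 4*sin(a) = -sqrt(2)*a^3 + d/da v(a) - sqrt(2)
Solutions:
 v(a) = C1 + sqrt(2)*a^4/4 - 2*a^2 + sqrt(2)*a + 4*cos(a)


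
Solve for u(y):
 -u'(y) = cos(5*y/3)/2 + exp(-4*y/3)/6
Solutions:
 u(y) = C1 - 3*sin(5*y/3)/10 + exp(-4*y/3)/8


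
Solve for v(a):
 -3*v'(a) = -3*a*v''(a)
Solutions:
 v(a) = C1 + C2*a^2


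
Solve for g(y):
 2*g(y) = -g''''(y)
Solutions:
 g(y) = (C1*sin(2^(3/4)*y/2) + C2*cos(2^(3/4)*y/2))*exp(-2^(3/4)*y/2) + (C3*sin(2^(3/4)*y/2) + C4*cos(2^(3/4)*y/2))*exp(2^(3/4)*y/2)


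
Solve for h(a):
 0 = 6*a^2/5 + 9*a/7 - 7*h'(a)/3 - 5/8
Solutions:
 h(a) = C1 + 6*a^3/35 + 27*a^2/98 - 15*a/56


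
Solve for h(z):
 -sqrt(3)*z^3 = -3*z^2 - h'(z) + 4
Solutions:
 h(z) = C1 + sqrt(3)*z^4/4 - z^3 + 4*z


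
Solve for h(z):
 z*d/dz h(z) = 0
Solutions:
 h(z) = C1


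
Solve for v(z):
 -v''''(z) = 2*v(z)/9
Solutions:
 v(z) = (C1*sin(2^(3/4)*sqrt(3)*z/6) + C2*cos(2^(3/4)*sqrt(3)*z/6))*exp(-2^(3/4)*sqrt(3)*z/6) + (C3*sin(2^(3/4)*sqrt(3)*z/6) + C4*cos(2^(3/4)*sqrt(3)*z/6))*exp(2^(3/4)*sqrt(3)*z/6)


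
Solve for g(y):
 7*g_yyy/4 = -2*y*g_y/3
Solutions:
 g(y) = C1 + Integral(C2*airyai(-2*21^(2/3)*y/21) + C3*airybi(-2*21^(2/3)*y/21), y)


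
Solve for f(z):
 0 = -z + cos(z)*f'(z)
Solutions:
 f(z) = C1 + Integral(z/cos(z), z)


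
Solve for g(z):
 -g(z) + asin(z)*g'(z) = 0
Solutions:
 g(z) = C1*exp(Integral(1/asin(z), z))


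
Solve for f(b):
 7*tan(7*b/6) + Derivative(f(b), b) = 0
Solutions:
 f(b) = C1 + 6*log(cos(7*b/6))


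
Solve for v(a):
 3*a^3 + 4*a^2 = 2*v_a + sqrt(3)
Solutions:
 v(a) = C1 + 3*a^4/8 + 2*a^3/3 - sqrt(3)*a/2


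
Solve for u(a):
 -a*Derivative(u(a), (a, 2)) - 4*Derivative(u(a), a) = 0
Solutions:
 u(a) = C1 + C2/a^3


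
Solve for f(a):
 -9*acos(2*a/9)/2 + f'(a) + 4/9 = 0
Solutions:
 f(a) = C1 + 9*a*acos(2*a/9)/2 - 4*a/9 - 9*sqrt(81 - 4*a^2)/4


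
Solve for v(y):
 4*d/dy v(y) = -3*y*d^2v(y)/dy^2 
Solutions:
 v(y) = C1 + C2/y^(1/3)


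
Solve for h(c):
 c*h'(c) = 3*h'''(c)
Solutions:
 h(c) = C1 + Integral(C2*airyai(3^(2/3)*c/3) + C3*airybi(3^(2/3)*c/3), c)


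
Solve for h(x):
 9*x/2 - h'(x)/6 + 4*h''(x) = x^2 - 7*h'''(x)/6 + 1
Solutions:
 h(x) = C1 + C2*exp(x*(-12 + sqrt(151))/7) + C3*exp(-x*(12 + sqrt(151))/7) - 2*x^3 - 261*x^2/2 - 6354*x


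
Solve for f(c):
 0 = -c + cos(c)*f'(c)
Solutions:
 f(c) = C1 + Integral(c/cos(c), c)


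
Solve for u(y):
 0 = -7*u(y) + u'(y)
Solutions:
 u(y) = C1*exp(7*y)


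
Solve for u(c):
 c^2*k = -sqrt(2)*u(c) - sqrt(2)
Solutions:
 u(c) = -sqrt(2)*c^2*k/2 - 1


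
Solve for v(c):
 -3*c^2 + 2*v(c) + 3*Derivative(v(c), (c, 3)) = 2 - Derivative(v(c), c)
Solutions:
 v(c) = C1*exp(-c*(-(9 + sqrt(82))^(1/3) + (9 + sqrt(82))^(-1/3))/6)*sin(sqrt(3)*c*((9 + sqrt(82))^(-1/3) + (9 + sqrt(82))^(1/3))/6) + C2*exp(-c*(-(9 + sqrt(82))^(1/3) + (9 + sqrt(82))^(-1/3))/6)*cos(sqrt(3)*c*((9 + sqrt(82))^(-1/3) + (9 + sqrt(82))^(1/3))/6) + C3*exp(c*(-(9 + sqrt(82))^(1/3) + (9 + sqrt(82))^(-1/3))/3) + 3*c^2/2 - 3*c/2 + 7/4


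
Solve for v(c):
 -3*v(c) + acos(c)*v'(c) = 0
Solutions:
 v(c) = C1*exp(3*Integral(1/acos(c), c))


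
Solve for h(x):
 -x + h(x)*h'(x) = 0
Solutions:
 h(x) = -sqrt(C1 + x^2)
 h(x) = sqrt(C1 + x^2)


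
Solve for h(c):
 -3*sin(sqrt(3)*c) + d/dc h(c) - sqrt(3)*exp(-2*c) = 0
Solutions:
 h(c) = C1 - sqrt(3)*cos(sqrt(3)*c) - sqrt(3)*exp(-2*c)/2


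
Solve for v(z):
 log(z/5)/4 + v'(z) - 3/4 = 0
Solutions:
 v(z) = C1 - z*log(z)/4 + z*log(5)/4 + z


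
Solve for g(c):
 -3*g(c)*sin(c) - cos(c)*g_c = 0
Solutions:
 g(c) = C1*cos(c)^3


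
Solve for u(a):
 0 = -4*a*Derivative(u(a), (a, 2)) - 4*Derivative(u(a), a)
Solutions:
 u(a) = C1 + C2*log(a)


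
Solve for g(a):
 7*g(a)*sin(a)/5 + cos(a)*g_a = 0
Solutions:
 g(a) = C1*cos(a)^(7/5)


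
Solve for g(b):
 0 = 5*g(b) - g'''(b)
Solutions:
 g(b) = C3*exp(5^(1/3)*b) + (C1*sin(sqrt(3)*5^(1/3)*b/2) + C2*cos(sqrt(3)*5^(1/3)*b/2))*exp(-5^(1/3)*b/2)


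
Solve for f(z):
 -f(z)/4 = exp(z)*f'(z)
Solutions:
 f(z) = C1*exp(exp(-z)/4)


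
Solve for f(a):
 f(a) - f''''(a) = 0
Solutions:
 f(a) = C1*exp(-a) + C2*exp(a) + C3*sin(a) + C4*cos(a)


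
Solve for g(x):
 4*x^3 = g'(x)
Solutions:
 g(x) = C1 + x^4


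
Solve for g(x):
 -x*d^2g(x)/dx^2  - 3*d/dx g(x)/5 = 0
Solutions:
 g(x) = C1 + C2*x^(2/5)


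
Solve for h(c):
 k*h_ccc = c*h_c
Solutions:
 h(c) = C1 + Integral(C2*airyai(c*(1/k)^(1/3)) + C3*airybi(c*(1/k)^(1/3)), c)


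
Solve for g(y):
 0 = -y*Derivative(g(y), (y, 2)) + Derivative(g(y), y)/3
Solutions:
 g(y) = C1 + C2*y^(4/3)


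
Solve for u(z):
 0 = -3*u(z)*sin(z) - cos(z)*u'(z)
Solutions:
 u(z) = C1*cos(z)^3


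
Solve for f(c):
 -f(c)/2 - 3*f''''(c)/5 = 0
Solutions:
 f(c) = (C1*sin(10^(1/4)*3^(3/4)*c/6) + C2*cos(10^(1/4)*3^(3/4)*c/6))*exp(-10^(1/4)*3^(3/4)*c/6) + (C3*sin(10^(1/4)*3^(3/4)*c/6) + C4*cos(10^(1/4)*3^(3/4)*c/6))*exp(10^(1/4)*3^(3/4)*c/6)


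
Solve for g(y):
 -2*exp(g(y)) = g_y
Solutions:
 g(y) = log(1/(C1 + 2*y))


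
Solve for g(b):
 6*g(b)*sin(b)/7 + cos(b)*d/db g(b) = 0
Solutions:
 g(b) = C1*cos(b)^(6/7)


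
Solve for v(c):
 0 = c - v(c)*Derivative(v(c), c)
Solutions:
 v(c) = -sqrt(C1 + c^2)
 v(c) = sqrt(C1 + c^2)


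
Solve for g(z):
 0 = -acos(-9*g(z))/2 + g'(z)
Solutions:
 Integral(1/acos(-9*_y), (_y, g(z))) = C1 + z/2


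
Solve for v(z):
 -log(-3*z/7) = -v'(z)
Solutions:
 v(z) = C1 + z*log(-z) + z*(-log(7) - 1 + log(3))


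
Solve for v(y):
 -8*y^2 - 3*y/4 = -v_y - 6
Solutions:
 v(y) = C1 + 8*y^3/3 + 3*y^2/8 - 6*y


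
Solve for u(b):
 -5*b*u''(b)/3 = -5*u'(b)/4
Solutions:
 u(b) = C1 + C2*b^(7/4)


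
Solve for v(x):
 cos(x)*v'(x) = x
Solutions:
 v(x) = C1 + Integral(x/cos(x), x)


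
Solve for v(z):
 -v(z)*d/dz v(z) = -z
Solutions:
 v(z) = -sqrt(C1 + z^2)
 v(z) = sqrt(C1 + z^2)


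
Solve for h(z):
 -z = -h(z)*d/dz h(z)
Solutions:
 h(z) = -sqrt(C1 + z^2)
 h(z) = sqrt(C1 + z^2)


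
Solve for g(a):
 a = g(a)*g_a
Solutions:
 g(a) = -sqrt(C1 + a^2)
 g(a) = sqrt(C1 + a^2)


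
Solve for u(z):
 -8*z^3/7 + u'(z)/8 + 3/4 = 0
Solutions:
 u(z) = C1 + 16*z^4/7 - 6*z


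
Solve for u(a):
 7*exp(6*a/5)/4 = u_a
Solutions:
 u(a) = C1 + 35*exp(6*a/5)/24


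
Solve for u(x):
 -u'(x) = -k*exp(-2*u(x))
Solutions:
 u(x) = log(-sqrt(C1 + 2*k*x))
 u(x) = log(C1 + 2*k*x)/2


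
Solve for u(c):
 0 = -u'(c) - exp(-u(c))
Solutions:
 u(c) = log(C1 - c)


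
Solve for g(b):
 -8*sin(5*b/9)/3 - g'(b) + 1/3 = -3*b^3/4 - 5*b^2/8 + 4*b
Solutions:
 g(b) = C1 + 3*b^4/16 + 5*b^3/24 - 2*b^2 + b/3 + 24*cos(5*b/9)/5


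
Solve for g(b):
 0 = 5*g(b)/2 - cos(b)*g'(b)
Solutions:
 g(b) = C1*(sin(b) + 1)^(5/4)/(sin(b) - 1)^(5/4)


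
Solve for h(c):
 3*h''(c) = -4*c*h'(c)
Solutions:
 h(c) = C1 + C2*erf(sqrt(6)*c/3)


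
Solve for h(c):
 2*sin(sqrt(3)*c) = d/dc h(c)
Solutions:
 h(c) = C1 - 2*sqrt(3)*cos(sqrt(3)*c)/3


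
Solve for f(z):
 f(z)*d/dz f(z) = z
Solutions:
 f(z) = -sqrt(C1 + z^2)
 f(z) = sqrt(C1 + z^2)


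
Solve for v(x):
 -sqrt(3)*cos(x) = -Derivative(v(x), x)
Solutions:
 v(x) = C1 + sqrt(3)*sin(x)


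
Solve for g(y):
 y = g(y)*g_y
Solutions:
 g(y) = -sqrt(C1 + y^2)
 g(y) = sqrt(C1 + y^2)


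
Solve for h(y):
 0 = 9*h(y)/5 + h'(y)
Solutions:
 h(y) = C1*exp(-9*y/5)


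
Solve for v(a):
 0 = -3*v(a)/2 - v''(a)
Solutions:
 v(a) = C1*sin(sqrt(6)*a/2) + C2*cos(sqrt(6)*a/2)


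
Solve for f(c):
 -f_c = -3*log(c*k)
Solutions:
 f(c) = C1 + 3*c*log(c*k) - 3*c


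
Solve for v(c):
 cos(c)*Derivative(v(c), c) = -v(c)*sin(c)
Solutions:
 v(c) = C1*cos(c)


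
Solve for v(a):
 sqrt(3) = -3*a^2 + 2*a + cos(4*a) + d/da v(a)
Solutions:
 v(a) = C1 + a^3 - a^2 + sqrt(3)*a - sin(4*a)/4


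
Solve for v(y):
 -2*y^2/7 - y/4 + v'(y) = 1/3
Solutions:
 v(y) = C1 + 2*y^3/21 + y^2/8 + y/3


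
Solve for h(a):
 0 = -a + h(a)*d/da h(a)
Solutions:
 h(a) = -sqrt(C1 + a^2)
 h(a) = sqrt(C1 + a^2)


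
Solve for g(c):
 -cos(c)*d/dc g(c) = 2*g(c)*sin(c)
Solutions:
 g(c) = C1*cos(c)^2


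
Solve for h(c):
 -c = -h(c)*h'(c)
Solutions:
 h(c) = -sqrt(C1 + c^2)
 h(c) = sqrt(C1 + c^2)


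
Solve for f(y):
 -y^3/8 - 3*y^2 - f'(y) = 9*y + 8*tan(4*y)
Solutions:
 f(y) = C1 - y^4/32 - y^3 - 9*y^2/2 + 2*log(cos(4*y))


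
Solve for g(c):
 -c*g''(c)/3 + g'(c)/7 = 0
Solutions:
 g(c) = C1 + C2*c^(10/7)


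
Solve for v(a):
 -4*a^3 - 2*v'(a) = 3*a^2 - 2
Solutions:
 v(a) = C1 - a^4/2 - a^3/2 + a


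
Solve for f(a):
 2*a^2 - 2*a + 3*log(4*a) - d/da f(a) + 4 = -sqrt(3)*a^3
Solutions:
 f(a) = C1 + sqrt(3)*a^4/4 + 2*a^3/3 - a^2 + 3*a*log(a) + a + a*log(64)


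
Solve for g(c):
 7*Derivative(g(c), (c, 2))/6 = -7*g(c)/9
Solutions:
 g(c) = C1*sin(sqrt(6)*c/3) + C2*cos(sqrt(6)*c/3)


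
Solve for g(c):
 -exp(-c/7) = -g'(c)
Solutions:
 g(c) = C1 - 7*exp(-c/7)


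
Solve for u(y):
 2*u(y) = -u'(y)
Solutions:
 u(y) = C1*exp(-2*y)


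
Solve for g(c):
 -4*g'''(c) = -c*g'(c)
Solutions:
 g(c) = C1 + Integral(C2*airyai(2^(1/3)*c/2) + C3*airybi(2^(1/3)*c/2), c)


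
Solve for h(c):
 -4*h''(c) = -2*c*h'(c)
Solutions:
 h(c) = C1 + C2*erfi(c/2)


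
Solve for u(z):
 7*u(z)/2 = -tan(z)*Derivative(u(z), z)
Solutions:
 u(z) = C1/sin(z)^(7/2)


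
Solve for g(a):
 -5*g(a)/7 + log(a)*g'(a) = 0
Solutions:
 g(a) = C1*exp(5*li(a)/7)


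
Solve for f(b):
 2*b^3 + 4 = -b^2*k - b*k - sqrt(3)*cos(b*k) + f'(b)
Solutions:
 f(b) = C1 + b^4/2 + b^3*k/3 + b^2*k/2 + 4*b + sqrt(3)*sin(b*k)/k


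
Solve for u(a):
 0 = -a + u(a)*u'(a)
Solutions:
 u(a) = -sqrt(C1 + a^2)
 u(a) = sqrt(C1 + a^2)


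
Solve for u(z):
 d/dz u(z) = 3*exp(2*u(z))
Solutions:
 u(z) = log(-sqrt(-1/(C1 + 3*z))) - log(2)/2
 u(z) = log(-1/(C1 + 3*z))/2 - log(2)/2


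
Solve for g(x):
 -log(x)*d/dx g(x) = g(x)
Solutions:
 g(x) = C1*exp(-li(x))


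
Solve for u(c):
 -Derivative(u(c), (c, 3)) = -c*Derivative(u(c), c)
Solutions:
 u(c) = C1 + Integral(C2*airyai(c) + C3*airybi(c), c)


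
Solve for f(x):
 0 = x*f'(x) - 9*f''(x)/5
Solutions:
 f(x) = C1 + C2*erfi(sqrt(10)*x/6)


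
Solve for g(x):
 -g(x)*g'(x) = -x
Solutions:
 g(x) = -sqrt(C1 + x^2)
 g(x) = sqrt(C1 + x^2)


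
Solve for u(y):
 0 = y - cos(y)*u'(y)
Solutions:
 u(y) = C1 + Integral(y/cos(y), y)


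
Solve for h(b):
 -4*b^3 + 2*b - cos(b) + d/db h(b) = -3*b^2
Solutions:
 h(b) = C1 + b^4 - b^3 - b^2 + sin(b)


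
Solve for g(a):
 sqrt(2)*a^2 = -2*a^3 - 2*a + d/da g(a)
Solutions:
 g(a) = C1 + a^4/2 + sqrt(2)*a^3/3 + a^2


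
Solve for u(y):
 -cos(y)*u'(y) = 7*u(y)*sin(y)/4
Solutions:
 u(y) = C1*cos(y)^(7/4)


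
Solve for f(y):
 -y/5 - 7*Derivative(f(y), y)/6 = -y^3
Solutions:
 f(y) = C1 + 3*y^4/14 - 3*y^2/35


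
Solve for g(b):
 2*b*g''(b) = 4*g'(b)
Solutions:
 g(b) = C1 + C2*b^3


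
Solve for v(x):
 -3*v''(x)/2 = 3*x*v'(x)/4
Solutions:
 v(x) = C1 + C2*erf(x/2)


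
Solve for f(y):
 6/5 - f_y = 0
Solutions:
 f(y) = C1 + 6*y/5


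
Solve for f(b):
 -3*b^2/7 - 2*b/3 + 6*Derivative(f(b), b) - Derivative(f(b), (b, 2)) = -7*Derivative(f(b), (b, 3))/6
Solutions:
 f(b) = C1 + b^3/42 + 17*b^2/252 - b/189 + (C2*sin(9*sqrt(3)*b/7) + C3*cos(9*sqrt(3)*b/7))*exp(3*b/7)


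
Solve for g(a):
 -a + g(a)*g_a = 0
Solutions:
 g(a) = -sqrt(C1 + a^2)
 g(a) = sqrt(C1 + a^2)


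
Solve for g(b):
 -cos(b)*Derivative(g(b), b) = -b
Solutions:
 g(b) = C1 + Integral(b/cos(b), b)


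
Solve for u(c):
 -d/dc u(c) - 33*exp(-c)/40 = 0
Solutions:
 u(c) = C1 + 33*exp(-c)/40


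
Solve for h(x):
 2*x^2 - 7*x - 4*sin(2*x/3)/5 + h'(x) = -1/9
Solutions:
 h(x) = C1 - 2*x^3/3 + 7*x^2/2 - x/9 - 6*cos(2*x/3)/5


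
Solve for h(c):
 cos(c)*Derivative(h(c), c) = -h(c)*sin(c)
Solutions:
 h(c) = C1*cos(c)


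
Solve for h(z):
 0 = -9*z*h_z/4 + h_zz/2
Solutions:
 h(z) = C1 + C2*erfi(3*z/2)


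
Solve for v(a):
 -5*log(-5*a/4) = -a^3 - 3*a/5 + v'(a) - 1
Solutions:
 v(a) = C1 + a^4/4 + 3*a^2/10 - 5*a*log(-a) + a*(-5*log(5) + 6 + 10*log(2))


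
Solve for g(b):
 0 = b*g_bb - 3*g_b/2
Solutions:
 g(b) = C1 + C2*b^(5/2)


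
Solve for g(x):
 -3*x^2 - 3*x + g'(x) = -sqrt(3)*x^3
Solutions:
 g(x) = C1 - sqrt(3)*x^4/4 + x^3 + 3*x^2/2


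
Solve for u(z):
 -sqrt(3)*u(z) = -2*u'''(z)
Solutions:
 u(z) = C3*exp(2^(2/3)*3^(1/6)*z/2) + (C1*sin(6^(2/3)*z/4) + C2*cos(6^(2/3)*z/4))*exp(-2^(2/3)*3^(1/6)*z/4)


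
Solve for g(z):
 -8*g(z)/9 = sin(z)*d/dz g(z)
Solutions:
 g(z) = C1*(cos(z) + 1)^(4/9)/(cos(z) - 1)^(4/9)


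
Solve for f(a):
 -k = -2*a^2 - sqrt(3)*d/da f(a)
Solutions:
 f(a) = C1 - 2*sqrt(3)*a^3/9 + sqrt(3)*a*k/3


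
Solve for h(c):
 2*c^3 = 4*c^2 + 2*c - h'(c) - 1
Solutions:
 h(c) = C1 - c^4/2 + 4*c^3/3 + c^2 - c


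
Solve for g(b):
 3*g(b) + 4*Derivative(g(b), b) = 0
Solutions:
 g(b) = C1*exp(-3*b/4)


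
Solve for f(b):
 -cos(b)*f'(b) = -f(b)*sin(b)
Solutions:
 f(b) = C1/cos(b)


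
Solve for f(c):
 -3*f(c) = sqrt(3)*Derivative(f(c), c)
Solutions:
 f(c) = C1*exp(-sqrt(3)*c)


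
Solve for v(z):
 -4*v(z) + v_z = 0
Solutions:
 v(z) = C1*exp(4*z)


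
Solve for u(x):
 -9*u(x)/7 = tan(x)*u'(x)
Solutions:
 u(x) = C1/sin(x)^(9/7)


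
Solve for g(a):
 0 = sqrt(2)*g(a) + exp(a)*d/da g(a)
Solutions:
 g(a) = C1*exp(sqrt(2)*exp(-a))


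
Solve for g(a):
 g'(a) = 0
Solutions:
 g(a) = C1


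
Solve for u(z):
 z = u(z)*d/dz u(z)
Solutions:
 u(z) = -sqrt(C1 + z^2)
 u(z) = sqrt(C1 + z^2)


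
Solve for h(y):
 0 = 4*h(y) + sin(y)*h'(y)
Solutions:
 h(y) = C1*(cos(y)^2 + 2*cos(y) + 1)/(cos(y)^2 - 2*cos(y) + 1)


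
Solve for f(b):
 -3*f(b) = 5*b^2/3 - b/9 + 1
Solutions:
 f(b) = -5*b^2/9 + b/27 - 1/3


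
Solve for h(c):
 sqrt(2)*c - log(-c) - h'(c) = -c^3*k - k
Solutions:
 h(c) = C1 + c^4*k/4 + sqrt(2)*c^2/2 + c*(k + 1) - c*log(-c)


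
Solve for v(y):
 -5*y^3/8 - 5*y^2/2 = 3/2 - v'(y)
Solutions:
 v(y) = C1 + 5*y^4/32 + 5*y^3/6 + 3*y/2


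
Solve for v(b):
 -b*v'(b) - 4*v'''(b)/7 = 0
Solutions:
 v(b) = C1 + Integral(C2*airyai(-14^(1/3)*b/2) + C3*airybi(-14^(1/3)*b/2), b)


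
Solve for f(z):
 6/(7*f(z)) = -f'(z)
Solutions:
 f(z) = -sqrt(C1 - 84*z)/7
 f(z) = sqrt(C1 - 84*z)/7


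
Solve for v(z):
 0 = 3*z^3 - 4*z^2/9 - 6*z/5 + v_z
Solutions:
 v(z) = C1 - 3*z^4/4 + 4*z^3/27 + 3*z^2/5


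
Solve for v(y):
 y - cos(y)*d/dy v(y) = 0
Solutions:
 v(y) = C1 + Integral(y/cos(y), y)


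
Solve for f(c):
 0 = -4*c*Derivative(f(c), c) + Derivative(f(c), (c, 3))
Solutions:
 f(c) = C1 + Integral(C2*airyai(2^(2/3)*c) + C3*airybi(2^(2/3)*c), c)


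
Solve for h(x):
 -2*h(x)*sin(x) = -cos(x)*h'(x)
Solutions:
 h(x) = C1/cos(x)^2


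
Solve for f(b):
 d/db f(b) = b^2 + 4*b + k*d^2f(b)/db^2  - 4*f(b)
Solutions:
 f(b) = C1*exp(b*(1 - sqrt(16*k + 1))/(2*k)) + C2*exp(b*(sqrt(16*k + 1) + 1)/(2*k)) + b^2/4 + 7*b/8 + k/8 - 7/32


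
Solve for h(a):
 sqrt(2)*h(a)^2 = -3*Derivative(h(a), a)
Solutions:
 h(a) = 3/(C1 + sqrt(2)*a)


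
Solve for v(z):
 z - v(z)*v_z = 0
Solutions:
 v(z) = -sqrt(C1 + z^2)
 v(z) = sqrt(C1 + z^2)


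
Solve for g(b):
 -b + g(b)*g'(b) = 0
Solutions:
 g(b) = -sqrt(C1 + b^2)
 g(b) = sqrt(C1 + b^2)


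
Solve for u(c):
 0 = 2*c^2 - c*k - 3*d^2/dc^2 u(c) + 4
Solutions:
 u(c) = C1 + C2*c + c^4/18 - c^3*k/18 + 2*c^2/3


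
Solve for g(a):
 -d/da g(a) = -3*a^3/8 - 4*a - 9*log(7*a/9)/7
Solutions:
 g(a) = C1 + 3*a^4/32 + 2*a^2 + 9*a*log(a)/7 - 18*a*log(3)/7 - 9*a/7 + 9*a*log(7)/7


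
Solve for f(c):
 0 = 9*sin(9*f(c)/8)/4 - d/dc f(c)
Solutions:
 -9*c/4 + 4*log(cos(9*f(c)/8) - 1)/9 - 4*log(cos(9*f(c)/8) + 1)/9 = C1


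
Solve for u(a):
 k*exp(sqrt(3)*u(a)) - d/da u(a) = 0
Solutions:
 u(a) = sqrt(3)*(2*log(-1/(C1 + a*k)) - log(3))/6


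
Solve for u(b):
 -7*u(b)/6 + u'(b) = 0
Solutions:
 u(b) = C1*exp(7*b/6)


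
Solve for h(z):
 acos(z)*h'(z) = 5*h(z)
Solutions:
 h(z) = C1*exp(5*Integral(1/acos(z), z))


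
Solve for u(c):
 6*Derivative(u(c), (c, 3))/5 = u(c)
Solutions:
 u(c) = C3*exp(5^(1/3)*6^(2/3)*c/6) + (C1*sin(2^(2/3)*3^(1/6)*5^(1/3)*c/4) + C2*cos(2^(2/3)*3^(1/6)*5^(1/3)*c/4))*exp(-5^(1/3)*6^(2/3)*c/12)


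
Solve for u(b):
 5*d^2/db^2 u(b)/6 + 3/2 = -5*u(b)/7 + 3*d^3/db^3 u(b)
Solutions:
 u(b) = C1*exp(b*(-5^(1/3)*7^(2/3)*(162*sqrt(26594) + 26419)^(1/3) - 35*5^(2/3)*7^(1/3)/(162*sqrt(26594) + 26419)^(1/3) + 70)/756)*sin(sqrt(3)*35^(1/3)*b*(-7^(1/3)*(162*sqrt(26594) + 26419)^(1/3) + 35*5^(1/3)/(162*sqrt(26594) + 26419)^(1/3))/756) + C2*exp(b*(-5^(1/3)*7^(2/3)*(162*sqrt(26594) + 26419)^(1/3) - 35*5^(2/3)*7^(1/3)/(162*sqrt(26594) + 26419)^(1/3) + 70)/756)*cos(sqrt(3)*35^(1/3)*b*(-7^(1/3)*(162*sqrt(26594) + 26419)^(1/3) + 35*5^(1/3)/(162*sqrt(26594) + 26419)^(1/3))/756) + C3*exp(b*(35*5^(2/3)*7^(1/3)/(162*sqrt(26594) + 26419)^(1/3) + 35 + 5^(1/3)*7^(2/3)*(162*sqrt(26594) + 26419)^(1/3))/378) - 21/10


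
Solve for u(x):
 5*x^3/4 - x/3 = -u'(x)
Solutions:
 u(x) = C1 - 5*x^4/16 + x^2/6


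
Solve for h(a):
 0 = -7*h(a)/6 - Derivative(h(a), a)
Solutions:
 h(a) = C1*exp(-7*a/6)


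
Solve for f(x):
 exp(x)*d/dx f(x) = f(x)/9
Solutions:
 f(x) = C1*exp(-exp(-x)/9)


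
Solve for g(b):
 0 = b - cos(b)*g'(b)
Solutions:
 g(b) = C1 + Integral(b/cos(b), b)


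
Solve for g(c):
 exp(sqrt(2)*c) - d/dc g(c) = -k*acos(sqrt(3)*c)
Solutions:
 g(c) = C1 + k*(c*acos(sqrt(3)*c) - sqrt(3)*sqrt(1 - 3*c^2)/3) + sqrt(2)*exp(sqrt(2)*c)/2


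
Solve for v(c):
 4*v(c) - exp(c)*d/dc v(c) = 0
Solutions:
 v(c) = C1*exp(-4*exp(-c))


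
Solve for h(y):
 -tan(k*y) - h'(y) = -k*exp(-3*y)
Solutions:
 h(y) = C1 - Piecewise((k*exp(-3*y)/3 + log(tan(k*y)^2 + 1)/(2*k), Ne(k, 0)), (0, True))


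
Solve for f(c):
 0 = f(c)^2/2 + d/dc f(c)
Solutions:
 f(c) = 2/(C1 + c)


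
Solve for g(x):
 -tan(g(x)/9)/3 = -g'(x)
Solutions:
 g(x) = -9*asin(C1*exp(x/27)) + 9*pi
 g(x) = 9*asin(C1*exp(x/27))


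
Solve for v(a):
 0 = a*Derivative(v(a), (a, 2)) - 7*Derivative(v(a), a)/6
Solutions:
 v(a) = C1 + C2*a^(13/6)


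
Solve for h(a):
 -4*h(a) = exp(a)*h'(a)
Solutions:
 h(a) = C1*exp(4*exp(-a))


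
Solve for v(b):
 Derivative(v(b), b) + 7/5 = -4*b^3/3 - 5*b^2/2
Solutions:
 v(b) = C1 - b^4/3 - 5*b^3/6 - 7*b/5


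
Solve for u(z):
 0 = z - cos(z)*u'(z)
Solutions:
 u(z) = C1 + Integral(z/cos(z), z)


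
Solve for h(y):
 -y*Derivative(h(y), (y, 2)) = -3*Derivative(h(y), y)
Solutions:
 h(y) = C1 + C2*y^4


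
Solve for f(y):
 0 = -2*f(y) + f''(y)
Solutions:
 f(y) = C1*exp(-sqrt(2)*y) + C2*exp(sqrt(2)*y)
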